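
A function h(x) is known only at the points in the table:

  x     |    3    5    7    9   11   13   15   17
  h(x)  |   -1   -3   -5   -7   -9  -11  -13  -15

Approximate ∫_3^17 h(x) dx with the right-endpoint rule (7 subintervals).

Δx = 2.
Sum = 2·[(-3) + (-5) + (-7) + (-9) + (-11) + (-13) + (-15)] = -126.

-126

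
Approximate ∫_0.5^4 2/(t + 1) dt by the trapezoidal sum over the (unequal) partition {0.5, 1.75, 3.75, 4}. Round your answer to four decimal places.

Subinterval widths: 1.25, 2, 0.25.
f(0.5) = 4/3, f(1.75) = 8/11, f(3.75) = 8/19, f(4) = 0.4.
On each subinterval the trapezoid contributes (Δt_i/2)·[f(t_{i-1}) + f(t_i)].
Sum ≈ 2.5388.

2.5388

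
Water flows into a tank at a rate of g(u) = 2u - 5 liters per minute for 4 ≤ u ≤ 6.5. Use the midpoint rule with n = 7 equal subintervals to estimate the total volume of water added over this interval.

Δu = (6.5 − 4)/7 = 5/14.
Midpoints: 117/28, 127/28, 137/28, 5.25, 157/28, 167/28, 177/28.
g(117/28) = 47/14, g(127/28) = 57/14, g(137/28) = 67/14, g(5.25) = 5.5, g(157/28) = 87/14, g(167/28) = 97/14, g(177/28) = 107/14.
Sum = Δu · [g(117/28) + g(127/28) + g(137/28) + ...].
Sum = 13.75.

13.75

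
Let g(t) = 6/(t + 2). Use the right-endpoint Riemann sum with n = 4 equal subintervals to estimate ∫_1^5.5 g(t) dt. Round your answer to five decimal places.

4.88090

Δt = (5.5 − 1)/4 = 1.125.
Right endpoints: 2.125, 3.25, 4.375, 5.5.
g(2.125) = 16/11, g(3.25) = 8/7, g(4.375) = 16/17, g(5.5) = 0.8.
Sum = Δt · [g(2.125) + g(3.25) + g(4.375) + g(5.5)].
Sum ≈ 4.88090.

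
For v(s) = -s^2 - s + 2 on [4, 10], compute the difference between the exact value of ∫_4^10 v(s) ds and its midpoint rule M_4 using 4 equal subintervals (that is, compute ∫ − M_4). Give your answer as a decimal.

Exact integral: ∫_4^10 v(s) ds = -342.
M_4 = -340.875.
Error = -342 − (-340.875) = -1.125.

-1.125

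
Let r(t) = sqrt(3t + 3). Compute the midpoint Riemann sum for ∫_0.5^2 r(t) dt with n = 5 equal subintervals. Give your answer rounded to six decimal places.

3.879454

Δt = (2 − 0.5)/5 = 0.3.
Midpoints: 0.65, 0.95, 1.25, 1.55, 1.85.
r(0.65) ≈ 2.224860, r(0.95) ≈ 2.418677, r(1.25) ≈ 2.598076, r(1.55) ≈ 2.765863, r(1.85) ≈ 2.924038.
Sum = Δt · [r(0.65) + r(0.95) + r(1.25) + r(1.55) + r(1.85)].
Sum ≈ 3.879454.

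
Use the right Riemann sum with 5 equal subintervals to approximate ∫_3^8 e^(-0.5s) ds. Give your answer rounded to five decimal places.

Δs = (8 − 3)/5 = 1.
Right endpoints: 4, 5, 6, 7, 8.
f(4) ≈ 0.13534, f(5) ≈ 0.08208, f(6) ≈ 0.04979, f(7) ≈ 0.03020, f(8) ≈ 0.01832.
Sum = Δs · [f(4) + f(5) + f(6) + f(7) + f(8)].
Sum ≈ 0.31572.

0.31572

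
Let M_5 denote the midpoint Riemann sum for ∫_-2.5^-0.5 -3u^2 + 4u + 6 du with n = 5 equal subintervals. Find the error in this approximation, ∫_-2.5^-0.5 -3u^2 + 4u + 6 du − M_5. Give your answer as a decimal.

-0.08

Exact integral: ∫_-2.5^-0.5 f(u) du = -15.5.
M_5 = -15.42.
Error = -15.5 − (-15.42) = -0.08.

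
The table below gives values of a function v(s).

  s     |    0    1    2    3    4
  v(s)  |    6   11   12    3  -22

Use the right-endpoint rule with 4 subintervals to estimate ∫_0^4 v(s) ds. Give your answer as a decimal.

4

Δs = 1.
Sum = 1·[11 + 12 + 3 + (-22)] = 4.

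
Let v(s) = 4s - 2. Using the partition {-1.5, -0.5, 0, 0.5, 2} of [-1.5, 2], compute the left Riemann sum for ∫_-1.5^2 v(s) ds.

-11

Subinterval widths: 1, 0.5, 0.5, 1.5.
Left endpoints: -1.5, -0.5, 0, 0.5.
v(-1.5) = -8, v(-0.5) = -4, v(0) = -2, v(0.5) = 0.
Sum = Σ Δs_i · v(s_i).
Sum = -11.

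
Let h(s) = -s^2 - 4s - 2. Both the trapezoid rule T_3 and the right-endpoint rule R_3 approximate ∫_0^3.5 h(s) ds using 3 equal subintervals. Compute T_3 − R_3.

15.3125

T_3 ≈ -46.5856481.
R_3 ≈ -61.8981481.
T_3 − R_3 = 15.3125.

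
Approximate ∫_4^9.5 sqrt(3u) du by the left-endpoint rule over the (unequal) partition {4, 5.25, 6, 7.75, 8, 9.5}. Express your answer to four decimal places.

23.2851

Subinterval widths: 1.25, 0.75, 1.75, 0.25, 1.5.
Left endpoints: 4, 5.25, 6, 7.75, 8.
f(4) ≈ 3.4641, f(5.25) ≈ 3.9686, f(6) ≈ 4.2426, f(7.75) ≈ 4.8218, f(8) ≈ 4.8990.
Sum = Σ Δu_i · f(u_i).
Sum ≈ 23.2851.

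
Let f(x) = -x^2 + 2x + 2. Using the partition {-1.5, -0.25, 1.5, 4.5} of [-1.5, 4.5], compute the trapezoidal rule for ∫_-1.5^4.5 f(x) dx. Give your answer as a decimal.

-7.21875

Subinterval widths: 1.25, 1.75, 3.
f(-1.5) = -3.25, f(-0.25) = 1.4375, f(1.5) = 2.75, f(4.5) = -9.25.
On each subinterval the trapezoid contributes (Δx_i/2)·[f(x_{i-1}) + f(x_i)].
Sum = -7.21875.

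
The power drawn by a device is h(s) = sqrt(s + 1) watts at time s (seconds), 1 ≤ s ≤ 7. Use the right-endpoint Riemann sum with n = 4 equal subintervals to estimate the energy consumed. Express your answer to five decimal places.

14.22725

Δs = (7 − 1)/4 = 1.5.
Right endpoints: 2.5, 4, 5.5, 7.
h(2.5) ≈ 1.87083, h(4) ≈ 2.23607, h(5.5) ≈ 2.54951, h(7) ≈ 2.82843.
Sum = Δs · [h(2.5) + h(4) + h(5.5) + h(7)].
Sum ≈ 14.22725.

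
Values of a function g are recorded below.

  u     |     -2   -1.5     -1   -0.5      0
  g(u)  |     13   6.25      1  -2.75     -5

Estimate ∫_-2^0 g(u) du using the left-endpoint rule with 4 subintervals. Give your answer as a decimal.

8.75

Δu = 0.5.
Sum = 0.5·[13 + 6.25 + 1 + (-2.75)] = 8.75.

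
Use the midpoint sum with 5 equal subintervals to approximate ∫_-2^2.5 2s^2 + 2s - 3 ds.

Δs = (2.5 − (-2))/5 = 0.9.
Midpoints: -1.55, -0.65, 0.25, 1.15, 2.05.
f(-1.55) = -1.295, f(-0.65) = -3.455, f(0.25) = -2.375, f(1.15) = 1.945, f(2.05) = 9.505.
Sum = Δs · [f(-1.55) + f(-0.65) + f(0.25) + f(1.15) + f(2.05)].
Sum = 3.8925.

3.8925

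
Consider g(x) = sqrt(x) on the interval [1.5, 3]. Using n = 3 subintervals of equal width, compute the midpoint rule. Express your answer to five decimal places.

2.24059

Δx = (3 − 1.5)/3 = 0.5.
Midpoints: 1.75, 2.25, 2.75.
g(1.75) ≈ 1.32288, g(2.25) ≈ 1.50000, g(2.75) ≈ 1.65831.
Sum = Δx · [g(1.75) + g(2.25) + g(2.75)].
Sum ≈ 2.24059.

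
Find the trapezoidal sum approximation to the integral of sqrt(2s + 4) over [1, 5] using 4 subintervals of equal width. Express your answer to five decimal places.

12.55038

Δs = (5 − 1)/4 = 1.
f(1) ≈ 2.44949, f(2) ≈ 2.82843, f(3) ≈ 3.16228, f(4) ≈ 3.46410, f(5) ≈ 3.74166.
T_4 = (Δs/2)·[f(s_0) + 2f(s_1) + 2f(s_2) + 2f(s_3) + f(s_4)].
Sum ≈ 12.55038.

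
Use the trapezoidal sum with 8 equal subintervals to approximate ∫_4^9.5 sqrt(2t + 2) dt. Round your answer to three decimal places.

21.533

Δt = (9.5 − 4)/8 = 0.6875.
f(4) ≈ 3.162, f(4.6875) ≈ 3.373, f(5.375) ≈ 3.571, f(6.0625) ≈ 3.758, f(6.75) ≈ 3.937, f(7.4375) ≈ 4.108, f(8.125) ≈ 4.272, f(8.8125) ≈ 4.430, f(9.5) ≈ 4.583.
T_8 = (Δt/2)·[f(t_0) + 2f(t_1) + ... + 2f(t_{7}) + f(t_8)].
Sum ≈ 21.533.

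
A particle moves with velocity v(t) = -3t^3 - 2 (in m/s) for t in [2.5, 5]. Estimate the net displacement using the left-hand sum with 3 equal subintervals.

-317.5

Δt = (5 − 2.5)/3 = 5/6.
Left endpoints: 2.5, 10/3, 25/6.
v(2.5) = -48.875, v(10/3) = -1018/9, v(25/6) = -15769/72.
Sum = Δt · [v(2.5) + v(10/3) + v(25/6)].
Sum = -317.5.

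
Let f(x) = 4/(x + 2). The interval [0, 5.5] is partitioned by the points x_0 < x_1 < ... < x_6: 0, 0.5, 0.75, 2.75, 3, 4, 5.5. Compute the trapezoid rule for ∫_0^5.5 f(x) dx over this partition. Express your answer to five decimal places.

Subinterval widths: 0.5, 0.25, 2, 0.25, 1, 1.5.
f(0) = 2, f(0.5) = 1.6, f(0.75) = 16/11, f(2.75) = 16/19, f(3) = 0.8, f(4) = 2/3, f(5.5) = 8/15.
On each subinterval the trapezoid contributes (Δx_i/2)·[f(x_{i-1}) + f(x_i)].
Sum ≈ 5.41707.

5.41707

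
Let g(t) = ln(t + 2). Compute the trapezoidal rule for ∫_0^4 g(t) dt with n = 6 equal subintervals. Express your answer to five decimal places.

5.35198

Δt = (4 − 0)/6 = 2/3.
g(0) ≈ 0.69315, g(2/3) ≈ 0.98083, g(4/3) ≈ 1.20397, g(2) ≈ 1.38629, g(8/3) ≈ 1.54045, g(10/3) ≈ 1.67398, g(4) ≈ 1.79176.
T_6 = (Δt/2)·[g(t_0) + 2g(t_1) + ... + 2g(t_{5}) + g(t_6)].
Sum ≈ 5.35198.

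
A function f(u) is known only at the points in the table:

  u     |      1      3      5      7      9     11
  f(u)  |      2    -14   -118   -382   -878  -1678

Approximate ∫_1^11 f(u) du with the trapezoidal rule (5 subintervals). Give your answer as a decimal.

Δu = 2.
T_5 = (2/2)·[2 + 2·(-14) + 2·(-118) + 2·(-382) + 2·(-878) + (-1678)] = -4460.

-4460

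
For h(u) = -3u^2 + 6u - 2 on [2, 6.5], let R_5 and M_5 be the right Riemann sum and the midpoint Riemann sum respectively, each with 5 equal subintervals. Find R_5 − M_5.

R_5 = -202.185.
M_5 = -159.96375.
R_5 − M_5 = -42.22125.

-42.22125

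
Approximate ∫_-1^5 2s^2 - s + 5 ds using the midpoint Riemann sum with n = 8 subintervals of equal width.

Δs = (5 − (-1))/8 = 0.75.
Midpoints: -0.625, 0.125, 0.875, 1.625, 2.375, 3.125, 3.875, 4.625.
f(-0.625) = 6.40625, f(0.125) = 4.90625, f(0.875) = 5.65625, f(1.625) = 8.65625, f(2.375) = 13.90625, f(3.125) = 21.40625, f(3.875) = 31.15625, f(4.625) = 43.15625.
Sum = Δs · [f(-0.625) + f(0.125) + f(0.875) + ...].
Sum = 101.4375.

101.4375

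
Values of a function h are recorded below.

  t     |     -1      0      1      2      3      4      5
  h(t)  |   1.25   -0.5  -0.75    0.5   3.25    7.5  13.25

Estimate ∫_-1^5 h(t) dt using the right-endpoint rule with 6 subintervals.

23.25

Δt = 1.
Sum = 1·[(-0.5) + (-0.75) + 0.5 + 3.25 + 7.5 + 13.25] = 23.25.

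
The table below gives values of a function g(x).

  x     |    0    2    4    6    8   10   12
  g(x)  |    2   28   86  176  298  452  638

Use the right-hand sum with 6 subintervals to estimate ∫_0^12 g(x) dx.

3356

Δx = 2.
Sum = 2·[28 + 86 + 176 + 298 + 452 + 638] = 3356.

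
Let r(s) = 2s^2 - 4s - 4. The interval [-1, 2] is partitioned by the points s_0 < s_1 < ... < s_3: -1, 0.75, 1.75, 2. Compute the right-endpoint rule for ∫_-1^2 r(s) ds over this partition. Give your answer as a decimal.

Subinterval widths: 1.75, 1, 0.25.
Right endpoints: 0.75, 1.75, 2.
r(0.75) = -5.875, r(1.75) = -4.875, r(2) = -4.
Sum = Σ Δs_i · r(s_i).
Sum = -16.15625.

-16.15625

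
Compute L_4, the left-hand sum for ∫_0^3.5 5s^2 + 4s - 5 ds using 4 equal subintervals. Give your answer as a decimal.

Δs = (3.5 − 0)/4 = 0.875.
Left endpoints: 0, 0.875, 1.75, 2.625.
f(0) = -5, f(0.875) = 2.328125, f(1.75) = 17.3125, f(2.625) = 39.953125.
Sum = Δs · [f(0) + f(0.875) + f(1.75) + f(2.625)].
Sum = 47.76953125.

47.76953125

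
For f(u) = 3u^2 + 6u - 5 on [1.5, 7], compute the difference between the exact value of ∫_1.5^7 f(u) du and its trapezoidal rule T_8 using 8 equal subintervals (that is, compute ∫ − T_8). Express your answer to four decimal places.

-1.2998

Exact integral: ∫_1.5^7 f(u) du = 452.375.
T_8 ≈ 453.674805.
Error ≈ 452.375 − 453.674805 ≈ -1.2998.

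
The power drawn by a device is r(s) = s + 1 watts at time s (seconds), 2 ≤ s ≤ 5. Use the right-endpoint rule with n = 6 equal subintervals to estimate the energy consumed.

Δs = (5 − 2)/6 = 0.5.
Right endpoints: 2.5, 3, 3.5, 4, 4.5, 5.
r(2.5) = 3.5, r(3) = 4, r(3.5) = 4.5, r(4) = 5, r(4.5) = 5.5, r(5) = 6.
Sum = Δs · [r(2.5) + r(3) + r(3.5) + ...].
Sum = 14.25.

14.25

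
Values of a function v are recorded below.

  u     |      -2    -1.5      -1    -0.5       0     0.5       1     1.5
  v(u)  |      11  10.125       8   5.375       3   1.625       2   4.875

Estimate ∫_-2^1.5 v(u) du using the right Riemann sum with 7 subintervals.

Δu = 0.5.
Sum = 0.5·[10.125 + 8 + 5.375 + 3 + 1.625 + 2 + 4.875] = 17.5.

17.5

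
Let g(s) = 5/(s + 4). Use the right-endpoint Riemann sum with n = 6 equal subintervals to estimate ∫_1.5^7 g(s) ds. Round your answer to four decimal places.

Δs = (7 − 1.5)/6 = 11/12.
Right endpoints: 29/12, 10/3, 4.25, 31/6, 73/12, 7.
g(29/12) = 60/77, g(10/3) = 15/22, g(4.25) = 20/33, g(31/6) = 6/11, g(73/12) = 60/121, g(7) = 5/11.
Sum = Δs · [g(29/12) + g(10/3) + g(4.25) + ...].
Sum ≈ 3.2661.

3.2661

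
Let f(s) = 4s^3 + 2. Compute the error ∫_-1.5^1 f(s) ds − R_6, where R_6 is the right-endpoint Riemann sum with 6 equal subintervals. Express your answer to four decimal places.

Exact integral: ∫_-1.5^1 f(s) ds = 0.9375.
R_6 ≈ 4.366319.
Error ≈ 0.9375 − 4.366319 ≈ -3.4288.

-3.4288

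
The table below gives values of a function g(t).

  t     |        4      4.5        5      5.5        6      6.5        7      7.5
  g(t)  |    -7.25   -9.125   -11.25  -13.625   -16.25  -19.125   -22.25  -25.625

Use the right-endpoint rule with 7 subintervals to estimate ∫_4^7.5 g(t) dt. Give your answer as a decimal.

Δt = 0.5.
Sum = 0.5·[(-9.125) + (-11.25) + (-13.625) + (-16.25) + (-19.125) + (-22.25) + (-25.625)] = -58.625.

-58.625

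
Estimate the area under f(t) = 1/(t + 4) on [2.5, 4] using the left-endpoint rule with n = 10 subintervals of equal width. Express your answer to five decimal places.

Δt = (4 − 2.5)/10 = 0.15.
Left endpoints: 2.5, 2.65, 2.8, 2.95, 3.1, 3.25, 3.4, 3.55, 3.7, 3.85.
f(2.5) = 2/13, f(2.65) = 20/133, f(2.8) = 5/34, f(2.95) = 20/139, f(3.1) = 10/71, f(3.25) = 4/29, f(3.4) = 5/37, f(3.55) = 20/151, f(3.7) = 10/77, f(3.85) = 20/157.
Sum = Δt · [f(2.5) + f(2.65) + f(2.8) + ...].
Sum ≈ 0.20982.

0.20982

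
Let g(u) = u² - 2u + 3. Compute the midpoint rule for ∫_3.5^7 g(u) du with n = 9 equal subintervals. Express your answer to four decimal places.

Δu = (7 − 3.5)/9 = 7/18.
Midpoints: 133/36, 49/12, 161/36, 175/36, 5.25, 203/36, 217/36, 77/12, 245/36.
g(133/36) = 12001/1296, g(49/12) = 1657/144, g(161/36) = 18217/1296, g(175/36) = 21913/1296, g(5.25) = 20.0625, g(203/36) = 30481/1296, g(217/36) = 35353/1296, g(77/12) = 4513/144, g(245/36) = 46273/1296.
Sum = Δu · [g(133/36) + g(49/12) + g(161/36) + ...].
Sum ≈ 73.7476.

73.7476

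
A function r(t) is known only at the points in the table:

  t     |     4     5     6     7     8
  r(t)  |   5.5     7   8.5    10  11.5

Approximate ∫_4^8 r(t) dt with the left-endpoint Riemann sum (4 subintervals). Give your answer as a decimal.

Δt = 1.
Sum = 1·[5.5 + 7 + 8.5 + 10] = 31.

31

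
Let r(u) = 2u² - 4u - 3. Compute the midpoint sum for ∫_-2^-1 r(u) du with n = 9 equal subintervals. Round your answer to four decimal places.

7.6646

Δu = (-1 − (-2))/9 = 1/9.
Midpoints: -35/18, -11/6, -31/18, -29/18, -1.5, -25/18, -23/18, -7/6, -19/18.
r(-35/18) = 1999/162, r(-11/6) = 199/18, r(-31/18) = 1591/162, r(-29/18) = 1399/162, r(-1.5) = 7.5, r(-25/18) = 1039/162, r(-23/18) = 871/162, r(-7/6) = 79/18, r(-19/18) = 559/162.
Sum = Δu · [r(-35/18) + r(-11/6) + r(-31/18) + ...].
Sum ≈ 7.6646.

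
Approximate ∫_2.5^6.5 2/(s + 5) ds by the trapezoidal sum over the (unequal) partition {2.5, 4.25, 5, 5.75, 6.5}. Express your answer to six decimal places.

Subinterval widths: 1.75, 0.75, 0.75, 0.75.
f(2.5) = 4/15, f(4.25) = 8/37, f(5) = 0.2, f(5.75) = 8/43, f(6.5) = 4/23.
On each subinterval the trapezoid contributes (Δs_i/2)·[f(s_{i-1}) + f(s_i)].
Sum ≈ 0.858356.

0.858356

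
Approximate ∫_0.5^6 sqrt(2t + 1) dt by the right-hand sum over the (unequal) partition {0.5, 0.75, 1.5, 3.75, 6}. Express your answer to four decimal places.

16.5676

Subinterval widths: 0.25, 0.75, 2.25, 2.25.
Right endpoints: 0.75, 1.5, 3.75, 6.
f(0.75) ≈ 1.5811, f(1.5) ≈ 2.0000, f(3.75) ≈ 2.9155, f(6) ≈ 3.6056.
Sum = Σ Δt_i · f(t_i).
Sum ≈ 16.5676.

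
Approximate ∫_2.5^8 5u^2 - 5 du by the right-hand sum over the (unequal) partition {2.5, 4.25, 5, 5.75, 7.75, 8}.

1028.90625

Subinterval widths: 1.75, 0.75, 0.75, 2, 0.25.
Right endpoints: 4.25, 5, 5.75, 7.75, 8.
f(4.25) = 85.3125, f(5) = 120, f(5.75) = 160.3125, f(7.75) = 295.3125, f(8) = 315.
Sum = Σ Δu_i · f(u_i).
Sum = 1028.90625.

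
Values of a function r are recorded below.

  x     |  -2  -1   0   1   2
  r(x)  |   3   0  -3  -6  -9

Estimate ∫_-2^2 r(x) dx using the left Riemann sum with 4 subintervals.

-6

Δx = 1.
Sum = 1·[3 + 0 + (-3) + (-6)] = -6.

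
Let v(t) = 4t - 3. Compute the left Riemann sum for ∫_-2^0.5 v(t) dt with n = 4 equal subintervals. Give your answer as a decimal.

Δt = (0.5 − (-2))/4 = 0.625.
Left endpoints: -2, -1.375, -0.75, -0.125.
v(-2) = -11, v(-1.375) = -8.5, v(-0.75) = -6, v(-0.125) = -3.5.
Sum = Δt · [v(-2) + v(-1.375) + v(-0.75) + v(-0.125)].
Sum = -18.125.

-18.125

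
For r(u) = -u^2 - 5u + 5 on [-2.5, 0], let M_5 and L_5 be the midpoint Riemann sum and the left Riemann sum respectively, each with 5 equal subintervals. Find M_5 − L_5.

-1.40625

M_5 = 22.96875.
L_5 = 24.375.
M_5 − L_5 = -1.40625.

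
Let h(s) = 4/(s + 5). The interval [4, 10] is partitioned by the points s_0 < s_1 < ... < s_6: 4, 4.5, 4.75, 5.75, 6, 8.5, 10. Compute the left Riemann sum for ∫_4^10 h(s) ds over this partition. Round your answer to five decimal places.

Subinterval widths: 0.5, 0.25, 1, 0.25, 2.5, 1.5.
Left endpoints: 4, 4.5, 4.75, 5.75, 6, 8.5.
h(4) = 4/9, h(4.5) = 8/19, h(4.75) = 16/39, h(5.75) = 16/43, h(6) = 4/11, h(8.5) = 8/27.
Sum = Σ Δs_i · h(s_i).
Sum ≈ 2.18430.

2.18430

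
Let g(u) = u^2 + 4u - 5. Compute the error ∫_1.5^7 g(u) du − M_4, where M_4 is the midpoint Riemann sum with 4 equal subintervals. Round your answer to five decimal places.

Exact integral: ∫_1.5^7 g(u) du ≈ 179.2083333.
M_4 ≈ 178.3417969.
Error ≈ 179.2083333 − 178.3417969 ≈ 0.86654.

0.86654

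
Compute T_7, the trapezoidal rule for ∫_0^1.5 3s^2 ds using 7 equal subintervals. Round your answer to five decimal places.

Δs = (1.5 − 0)/7 = 3/14.
f(0) = 0, f(3/14) = 27/196, f(3/7) = 27/49, f(9/14) = 243/196, f(6/7) = 108/49, f(15/14) = 675/196, f(9/7) = 243/49, f(1.5) = 6.75.
T_7 = (Δs/2)·[f(s_0) + 2f(s_1) + ... + 2f(s_{6}) + f(s_7)].
Sum ≈ 3.40944.

3.40944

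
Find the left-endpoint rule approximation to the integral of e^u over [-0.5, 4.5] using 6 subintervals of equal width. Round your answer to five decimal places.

Δu = (4.5 − (-0.5))/6 = 5/6.
Left endpoints: -0.5, 1/3, 7/6, 2, 17/6, 11/3.
f(-0.5) ≈ 0.60653, f(1/3) ≈ 1.39561, f(7/6) ≈ 3.21127, f(2) ≈ 7.38906, f(17/6) ≈ 17.00204, f(11/3) ≈ 39.12128.
Sum = Δu · [f(-0.5) + f(1/3) + f(7/6) + ...].
Sum ≈ 57.27149.

57.27149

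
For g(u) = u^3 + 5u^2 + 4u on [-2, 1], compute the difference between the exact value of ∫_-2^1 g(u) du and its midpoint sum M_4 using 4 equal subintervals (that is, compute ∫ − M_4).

Exact integral: ∫_-2^1 g(u) du = 5.25.
M_4 = 4.7578125.
Error = 5.25 − 4.7578125 = 0.4921875.

0.4921875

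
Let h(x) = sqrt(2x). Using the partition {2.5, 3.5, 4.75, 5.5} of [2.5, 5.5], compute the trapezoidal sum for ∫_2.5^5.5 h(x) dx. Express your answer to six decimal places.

8.420446

Subinterval widths: 1, 1.25, 0.75.
h(2.5) ≈ 2.236068, h(3.5) ≈ 2.645751, h(4.75) ≈ 3.082207, h(5.5) ≈ 3.316625.
On each subinterval the trapezoid contributes (Δx_i/2)·[h(x_{i-1}) + h(x_i)].
Sum ≈ 8.420446.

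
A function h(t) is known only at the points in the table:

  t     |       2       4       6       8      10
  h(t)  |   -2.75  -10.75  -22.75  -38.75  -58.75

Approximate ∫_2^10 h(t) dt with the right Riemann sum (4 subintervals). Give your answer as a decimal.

-262

Δt = 2.
Sum = 2·[(-10.75) + (-22.75) + (-38.75) + (-58.75)] = -262.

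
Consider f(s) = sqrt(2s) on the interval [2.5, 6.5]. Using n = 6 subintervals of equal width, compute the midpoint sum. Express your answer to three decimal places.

11.900

Δs = (6.5 − 2.5)/6 = 2/3.
Midpoints: 17/6, 3.5, 25/6, 29/6, 5.5, 37/6.
f(17/6) ≈ 2.380, f(3.5) ≈ 2.646, f(25/6) ≈ 2.887, f(29/6) ≈ 3.109, f(5.5) ≈ 3.317, f(37/6) ≈ 3.512.
Sum = Δs · [f(17/6) + f(3.5) + f(25/6) + ...].
Sum ≈ 11.900.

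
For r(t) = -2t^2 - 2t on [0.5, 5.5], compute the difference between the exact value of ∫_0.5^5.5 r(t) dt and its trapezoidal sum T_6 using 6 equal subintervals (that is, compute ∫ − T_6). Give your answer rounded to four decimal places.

Exact integral: ∫_0.5^5.5 r(t) dt ≈ -140.833333.
T_6 ≈ -141.990741.
Error ≈ -140.833333 − (-141.990741) ≈ 1.1574.

1.1574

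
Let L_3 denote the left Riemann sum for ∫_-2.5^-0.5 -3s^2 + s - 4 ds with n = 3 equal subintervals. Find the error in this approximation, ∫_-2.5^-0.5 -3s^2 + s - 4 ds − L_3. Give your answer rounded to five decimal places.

Exact integral: ∫_-2.5^-0.5 f(s) ds = -26.5.
L_3 ≈ -33.6111111.
Error ≈ -26.5 − (-33.6111111) ≈ 7.11111.

7.11111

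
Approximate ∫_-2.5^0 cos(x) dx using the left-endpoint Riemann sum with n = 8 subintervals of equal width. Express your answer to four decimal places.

Δx = (0 − (-2.5))/8 = 0.3125.
Left endpoints: -2.5, -2.1875, -1.875, -1.5625, -1.25, -0.9375, -0.625, -0.3125.
f(-2.5) ≈ -0.8011, f(-2.1875) ≈ -0.5783, f(-1.875) ≈ -0.2995, f(-1.5625) ≈ 0.0083, f(-1.25) ≈ 0.3153, f(-0.9375) ≈ 0.5918, f(-0.625) ≈ 0.8110, f(-0.3125) ≈ 0.9516.
Sum = Δx · [f(-2.5) + f(-2.1875) + f(-1.875) + ...].
Sum ≈ 0.3122.

0.3122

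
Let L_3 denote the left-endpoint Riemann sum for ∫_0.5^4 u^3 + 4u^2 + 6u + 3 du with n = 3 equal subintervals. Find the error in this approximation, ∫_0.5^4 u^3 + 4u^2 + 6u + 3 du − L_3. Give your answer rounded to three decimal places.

Exact integral: ∫_0.5^4 f(u) du ≈ 206.90104.
L_3 ≈ 129.17593.
Error ≈ 206.90104 − 129.17593 ≈ 77.725.

77.725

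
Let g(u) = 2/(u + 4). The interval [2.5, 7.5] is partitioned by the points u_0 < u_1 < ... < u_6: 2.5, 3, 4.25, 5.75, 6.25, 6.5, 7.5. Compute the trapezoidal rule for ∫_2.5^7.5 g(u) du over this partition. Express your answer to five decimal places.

1.14456

Subinterval widths: 0.5, 1.25, 1.5, 0.5, 0.25, 1.
g(2.5) = 4/13, g(3) = 2/7, g(4.25) = 8/33, g(5.75) = 8/39, g(6.25) = 8/41, g(6.5) = 4/21, g(7.5) = 4/23.
On each subinterval the trapezoid contributes (Δu_i/2)·[g(u_{i-1}) + g(u_i)].
Sum ≈ 1.14456.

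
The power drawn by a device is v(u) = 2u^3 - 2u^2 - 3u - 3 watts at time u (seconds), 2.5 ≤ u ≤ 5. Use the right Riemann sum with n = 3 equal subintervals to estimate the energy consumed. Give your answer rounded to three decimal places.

262.755

Δu = (5 − 2.5)/3 = 5/6.
Right endpoints: 10/3, 25/6, 5.
v(10/3) = 1049/27, v(25/6) = 10201/108, v(5) = 182.
Sum = Δu · [v(10/3) + v(25/6) + v(5)].
Sum ≈ 262.755.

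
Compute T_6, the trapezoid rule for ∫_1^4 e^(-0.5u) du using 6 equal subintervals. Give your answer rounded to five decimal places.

Δu = (4 − 1)/6 = 0.5.
f(1) ≈ 0.60653, f(1.5) ≈ 0.47237, f(2) ≈ 0.36788, f(2.5) ≈ 0.28650, f(3) ≈ 0.22313, f(3.5) ≈ 0.17377, f(4) ≈ 0.13534.
T_6 = (Δu/2)·[f(u_0) + 2f(u_1) + ... + 2f(u_{5}) + f(u_6)].
Sum ≈ 0.94729.

0.94729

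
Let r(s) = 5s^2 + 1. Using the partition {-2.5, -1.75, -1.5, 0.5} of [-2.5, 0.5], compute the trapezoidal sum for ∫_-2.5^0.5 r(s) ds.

36.28125

Subinterval widths: 0.75, 0.25, 2.
r(-2.5) = 32.25, r(-1.75) = 16.3125, r(-1.5) = 12.25, r(0.5) = 2.25.
On each subinterval the trapezoid contributes (Δs_i/2)·[r(s_{i-1}) + r(s_i)].
Sum = 36.28125.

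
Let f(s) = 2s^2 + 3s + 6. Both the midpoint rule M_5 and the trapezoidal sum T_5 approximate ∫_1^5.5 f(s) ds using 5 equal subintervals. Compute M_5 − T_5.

-1.8225

M_5 = 180.5175.
T_5 = 182.34.
M_5 − T_5 = -1.8225.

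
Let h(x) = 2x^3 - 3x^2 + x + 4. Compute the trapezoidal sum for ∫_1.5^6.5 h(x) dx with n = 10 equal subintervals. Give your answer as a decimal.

Δx = (6.5 − 1.5)/10 = 0.5.
h(1.5) = 5.5, h(2) = 10, h(2.5) = 19, h(3) = 34, h(3.5) = 56.5, h(4) = 88, h(4.5) = 130, h(5) = 184, h(5.5) = 251.5, h(6) = 334, h(6.5) = 433.
T_10 = (Δx/2)·[h(x_0) + 2h(x_1) + ... + 2h(x_{9}) + h(x_10)].
Sum = 663.125.

663.125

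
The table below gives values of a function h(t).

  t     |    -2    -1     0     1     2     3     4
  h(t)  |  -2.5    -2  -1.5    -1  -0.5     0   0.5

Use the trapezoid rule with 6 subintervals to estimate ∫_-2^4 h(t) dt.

Δt = 1.
T_6 = (1/2)·[(-2.5) + 2·(-2) + 2·(-1.5) + 2·(-1) + 2·(-0.5) + 2·0 + 0.5] = -6.

-6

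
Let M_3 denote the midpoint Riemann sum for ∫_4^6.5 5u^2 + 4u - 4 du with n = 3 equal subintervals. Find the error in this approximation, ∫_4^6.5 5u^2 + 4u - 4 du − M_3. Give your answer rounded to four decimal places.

Exact integral: ∫_4^6.5 f(u) du ≈ 393.541667.
M_3 ≈ 392.818287.
Error ≈ 393.541667 − 392.818287 ≈ 0.7234.

0.7234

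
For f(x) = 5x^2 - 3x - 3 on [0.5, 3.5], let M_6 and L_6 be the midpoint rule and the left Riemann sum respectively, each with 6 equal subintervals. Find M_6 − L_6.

M_6 = 43.9375.
L_6 = 32.125.
M_6 − L_6 = 11.8125.

11.8125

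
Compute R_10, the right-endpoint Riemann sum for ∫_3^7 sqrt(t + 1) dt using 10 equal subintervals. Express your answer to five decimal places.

Δt = (7 − 3)/10 = 0.4.
Right endpoints: 3.4, 3.8, 4.2, 4.6, 5, 5.4, 5.8, 6.2, 6.6, 7.
f(3.4) ≈ 2.09762, f(3.8) ≈ 2.19089, f(4.2) ≈ 2.28035, f(4.6) ≈ 2.36643, f(5) ≈ 2.44949, f(5.4) ≈ 2.52982, f(5.8) ≈ 2.60768, f(6.2) ≈ 2.68328, f(6.6) ≈ 2.75681, f(7) ≈ 2.82843.
Sum = Δt · [f(3.4) + f(3.8) + f(4.2) + ...].
Sum ≈ 9.91632.

9.91632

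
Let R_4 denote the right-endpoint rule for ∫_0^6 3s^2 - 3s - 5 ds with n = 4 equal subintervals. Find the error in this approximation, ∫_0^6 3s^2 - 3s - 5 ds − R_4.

Exact integral: ∫_0^6 f(s) ds = 132.
R_4 = 206.25.
Error = 132 − 206.25 = -74.25.

-74.25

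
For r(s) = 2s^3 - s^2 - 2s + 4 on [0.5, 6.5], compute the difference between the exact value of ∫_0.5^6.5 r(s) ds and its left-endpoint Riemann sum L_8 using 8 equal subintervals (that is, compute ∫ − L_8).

Exact integral: ∫_0.5^6.5 r(s) ds = 783.
L_8 = 608.625.
Error = 783 − 608.625 = 174.375.

174.375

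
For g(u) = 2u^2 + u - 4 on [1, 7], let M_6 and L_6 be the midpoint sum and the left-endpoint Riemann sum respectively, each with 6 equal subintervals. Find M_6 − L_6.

48

M_6 = 227.
L_6 = 179.
M_6 − L_6 = 48.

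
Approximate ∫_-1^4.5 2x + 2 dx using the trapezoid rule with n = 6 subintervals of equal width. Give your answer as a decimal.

Δx = (4.5 − (-1))/6 = 11/12.
f(-1) = 0, f(-1/12) = 11/6, f(5/6) = 11/3, f(1.75) = 5.5, f(8/3) = 22/3, f(43/12) = 55/6, f(4.5) = 11.
T_6 = (Δx/2)·[f(x_0) + 2f(x_1) + ... + 2f(x_{5}) + f(x_6)].
Sum = 30.25.

30.25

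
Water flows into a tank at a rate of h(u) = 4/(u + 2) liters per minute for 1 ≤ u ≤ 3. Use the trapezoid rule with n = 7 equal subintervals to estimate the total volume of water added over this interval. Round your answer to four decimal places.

Δu = (3 − 1)/7 = 2/7.
h(1) = 4/3, h(9/7) = 28/23, h(11/7) = 1.12, h(13/7) = 28/27, h(15/7) = 28/29, h(17/7) = 28/31, h(19/7) = 28/33, h(3) = 0.8.
T_7 = (Δu/2)·[h(u_0) + 2h(u_1) + ... + 2h(u_{6}) + h(u_7)].
Sum ≈ 2.0452.

2.0452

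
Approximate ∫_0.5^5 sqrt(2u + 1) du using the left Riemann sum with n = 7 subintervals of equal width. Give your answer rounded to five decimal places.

10.59281

Δu = (5 − 0.5)/7 = 9/14.
Left endpoints: 0.5, 8/7, 25/14, 17/7, 43/14, 26/7, 61/14.
f(0.5) ≈ 1.41421, f(8/7) ≈ 1.81265, f(25/14) ≈ 2.13809, f(17/7) ≈ 2.42015, f(43/14) ≈ 2.67261, f(26/7) ≈ 2.90320, f(61/14) ≈ 3.11677.
Sum = Δu · [f(0.5) + f(8/7) + f(25/14) + ...].
Sum ≈ 10.59281.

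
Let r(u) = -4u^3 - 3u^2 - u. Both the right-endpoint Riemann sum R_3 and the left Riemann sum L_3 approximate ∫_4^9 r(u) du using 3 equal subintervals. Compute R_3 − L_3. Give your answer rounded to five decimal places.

R_3 ≈ -9573.3333333.
L_3 ≈ -4806.6666667.
R_3 − L_3 ≈ -4766.66667.

-4766.66667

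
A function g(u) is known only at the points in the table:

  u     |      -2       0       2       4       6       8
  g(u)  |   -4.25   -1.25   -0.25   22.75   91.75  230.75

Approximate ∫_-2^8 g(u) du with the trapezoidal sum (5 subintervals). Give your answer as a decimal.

Δu = 2.
T_5 = (2/2)·[(-4.25) + 2·(-1.25) + 2·(-0.25) + 2·22.75 + 2·91.75 + 230.75] = 452.5.

452.5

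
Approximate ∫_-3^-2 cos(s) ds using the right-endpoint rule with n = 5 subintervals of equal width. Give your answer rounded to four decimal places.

Δs = (-2 − (-3))/5 = 0.2.
Right endpoints: -2.8, -2.6, -2.4, -2.2, -2.
f(-2.8) ≈ -0.9422, f(-2.6) ≈ -0.8569, f(-2.4) ≈ -0.7374, f(-2.2) ≈ -0.5885, f(-2) ≈ -0.4161.
Sum = Δs · [f(-2.8) + f(-2.6) + f(-2.4) + f(-2.2) + f(-2)].
Sum ≈ -0.7082.

-0.7082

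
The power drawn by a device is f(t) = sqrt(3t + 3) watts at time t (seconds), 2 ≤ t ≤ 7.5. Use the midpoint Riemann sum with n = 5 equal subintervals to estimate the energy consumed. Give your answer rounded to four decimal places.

22.6254

Δt = (7.5 − 2)/5 = 1.1.
Midpoints: 2.55, 3.65, 4.75, 5.85, 6.95.
f(2.55) ≈ 3.2634, f(3.65) ≈ 3.7350, f(4.75) ≈ 4.1533, f(5.85) ≈ 4.5332, f(6.95) ≈ 4.8836.
Sum = Δt · [f(2.55) + f(3.65) + f(4.75) + f(5.85) + f(6.95)].
Sum ≈ 22.6254.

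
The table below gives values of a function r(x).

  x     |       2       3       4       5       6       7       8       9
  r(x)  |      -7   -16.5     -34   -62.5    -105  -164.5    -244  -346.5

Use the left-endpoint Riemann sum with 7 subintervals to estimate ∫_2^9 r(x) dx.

Δx = 1.
Sum = 1·[(-7) + (-16.5) + (-34) + (-62.5) + (-105) + (-164.5) + (-244)] = -633.5.

-633.5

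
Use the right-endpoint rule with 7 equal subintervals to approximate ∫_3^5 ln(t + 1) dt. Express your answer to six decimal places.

Δt = (5 − 3)/7 = 2/7.
Right endpoints: 23/7, 25/7, 27/7, 29/7, 31/7, 33/7, 5.
f(23/7) ≈ 1.455287, f(25/7) ≈ 1.519826, f(27/7) ≈ 1.580450, f(29/7) ≈ 1.637609, f(31/7) ≈ 1.691676, f(33/7) ≈ 1.742969, f(5) ≈ 1.791759.
Sum = Δt · [f(23/7) + f(25/7) + f(27/7) + ...].
Sum ≈ 3.262736.

3.262736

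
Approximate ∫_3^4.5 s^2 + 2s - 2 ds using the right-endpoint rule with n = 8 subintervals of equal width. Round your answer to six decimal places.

Δs = (4.5 − 3)/8 = 0.1875.
Right endpoints: 3.1875, 3.375, 3.5625, 3.75, 3.9375, 4.125, 4.3125, 4.5.
f(3.1875) = 14.53515625, f(3.375) = 16.140625, f(3.5625) = 17.81640625, f(3.75) = 19.5625, f(3.9375) = 21.37890625, f(4.125) = 23.265625, f(4.3125) = 25.22265625, f(4.5) = 27.25.
Sum = Δs · [f(3.1875) + f(3.375) + f(3.5625) + ...].
Sum ≈ 30.969727.

30.969727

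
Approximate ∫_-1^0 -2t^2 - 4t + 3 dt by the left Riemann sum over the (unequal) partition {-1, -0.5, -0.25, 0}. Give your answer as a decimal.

4.59375

Subinterval widths: 0.5, 0.25, 0.25.
Left endpoints: -1, -0.5, -0.25.
f(-1) = 5, f(-0.5) = 4.5, f(-0.25) = 3.875.
Sum = Σ Δt_i · f(t_i).
Sum = 4.59375.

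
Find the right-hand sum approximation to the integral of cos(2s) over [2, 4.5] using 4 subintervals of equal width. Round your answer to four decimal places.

Δs = (4.5 − 2)/4 = 0.625.
Right endpoints: 2.625, 3.25, 3.875, 4.5.
f(2.625) ≈ 0.5121, f(3.25) ≈ 0.9766, f(3.875) ≈ 0.1038, f(4.5) ≈ -0.9111.
Sum = Δs · [f(2.625) + f(3.25) + f(3.875) + f(4.5)].
Sum ≈ 0.4258.

0.4258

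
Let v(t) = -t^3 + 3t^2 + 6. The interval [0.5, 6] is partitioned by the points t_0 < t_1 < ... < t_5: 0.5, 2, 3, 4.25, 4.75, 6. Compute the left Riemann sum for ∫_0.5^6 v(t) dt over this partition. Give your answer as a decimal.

-22.70703125

Subinterval widths: 1.5, 1, 1.25, 0.5, 1.25.
Left endpoints: 0.5, 2, 3, 4.25, 4.75.
v(0.5) = 6.625, v(2) = 10, v(3) = 6, v(4.25) = -16.578125, v(4.75) = -33.484375.
Sum = Σ Δt_i · v(t_i).
Sum = -22.70703125.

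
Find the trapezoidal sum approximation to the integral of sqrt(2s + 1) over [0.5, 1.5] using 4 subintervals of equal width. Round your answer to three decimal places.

1.723

Δs = (1.5 − 0.5)/4 = 0.25.
f(0.5) ≈ 1.414, f(0.75) ≈ 1.581, f(1) ≈ 1.732, f(1.25) ≈ 1.871, f(1.5) ≈ 2.000.
T_4 = (Δs/2)·[f(s_0) + 2f(s_1) + 2f(s_2) + 2f(s_3) + f(s_4)].
Sum ≈ 1.723.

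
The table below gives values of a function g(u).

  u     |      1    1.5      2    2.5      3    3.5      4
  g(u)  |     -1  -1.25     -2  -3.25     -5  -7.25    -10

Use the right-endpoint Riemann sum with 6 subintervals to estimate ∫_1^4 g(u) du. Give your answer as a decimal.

-14.375

Δu = 0.5.
Sum = 0.5·[(-1.25) + (-2) + (-3.25) + (-5) + (-7.25) + (-10)] = -14.375.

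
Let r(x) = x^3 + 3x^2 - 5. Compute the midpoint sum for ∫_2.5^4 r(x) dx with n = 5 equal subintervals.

94.9659375

Δx = (4 − 2.5)/5 = 0.3.
Midpoints: 2.65, 2.95, 3.25, 3.55, 3.85.
r(2.65) = 34.677125, r(2.95) = 46.779875, r(3.25) = 61.015625, r(3.55) = 77.546375, r(3.85) = 96.534125.
Sum = Δx · [r(2.65) + r(2.95) + r(3.25) + r(3.55) + r(3.85)].
Sum = 94.9659375.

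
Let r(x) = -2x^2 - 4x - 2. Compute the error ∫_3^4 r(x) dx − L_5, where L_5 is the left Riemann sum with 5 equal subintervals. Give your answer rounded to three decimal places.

-1.787

Exact integral: ∫_3^4 r(x) dx ≈ -40.66667.
L_5 = -38.88.
Error ≈ -40.66667 − (-38.88) ≈ -1.787.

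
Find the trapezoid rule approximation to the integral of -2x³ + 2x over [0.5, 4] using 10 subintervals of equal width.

Δx = (4 − 0.5)/10 = 0.35.
f(0.5) = 0.75, f(0.85) = 0.47175, f(1.2) = -1.056, f(1.55) = -4.34775, f(1.9) = -9.918, f(2.25) = -18.28125, f(2.6) = -29.952, f(2.95) = -45.44475, f(3.3) = -65.274, f(3.65) = -89.95425, f(4) = -120.
T_10 = (Δx/2)·[f(x_0) + 2f(x_1) + ... + 2f(x_{9}) + f(x_10)].
Sum = -113.1834375.

-113.1834375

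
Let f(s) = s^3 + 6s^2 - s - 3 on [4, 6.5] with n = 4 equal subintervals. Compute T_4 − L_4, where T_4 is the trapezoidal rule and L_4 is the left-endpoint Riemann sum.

114.2578125

T_4 ≈ 786.430664.
L_4 ≈ 672.172852.
T_4 − L_4 = 114.2578125.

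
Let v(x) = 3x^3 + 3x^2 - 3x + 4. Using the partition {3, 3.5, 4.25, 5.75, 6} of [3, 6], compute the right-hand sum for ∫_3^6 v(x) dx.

1456.13671875

Subinterval widths: 0.5, 0.75, 1.5, 0.25.
Right endpoints: 3.5, 4.25, 5.75, 6.
v(3.5) = 158.875, v(4.25) = 275.734375, v(5.75) = 656.265625, v(6) = 742.
Sum = Σ Δx_i · v(x_i).
Sum = 1456.13671875.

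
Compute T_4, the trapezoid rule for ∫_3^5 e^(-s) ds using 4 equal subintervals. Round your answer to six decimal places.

0.043942

Δs = (5 − 3)/4 = 0.5.
f(3) ≈ 0.049787, f(3.5) ≈ 0.030197, f(4) ≈ 0.018316, f(4.5) ≈ 0.011109, f(5) ≈ 0.006738.
T_4 = (Δs/2)·[f(s_0) + 2f(s_1) + 2f(s_2) + 2f(s_3) + f(s_4)].
Sum ≈ 0.043942.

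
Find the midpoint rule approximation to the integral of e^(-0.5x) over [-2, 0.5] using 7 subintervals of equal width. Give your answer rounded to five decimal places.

Δx = (0.5 − (-2))/7 = 5/14.
Midpoints: -51/28, -41/28, -31/28, -0.75, -11/28, -1/28, 9/28.
f(-51/28) ≈ 2.48610, f(-41/28) ≈ 2.07953, f(-31/28) ≈ 1.73945, f(-0.75) ≈ 1.45499, f(-11/28) ≈ 1.21705, f(-1/28) ≈ 1.01802, f(9/28) ≈ 0.85154.
Sum = Δx · [f(-51/28) + f(-41/28) + f(-31/28) + ...].
Sum ≈ 3.87381.

3.87381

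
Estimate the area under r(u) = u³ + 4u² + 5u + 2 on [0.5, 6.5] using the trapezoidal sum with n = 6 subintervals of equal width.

Δu = (6.5 − 0.5)/6 = 1.
r(0.5) = 5.625, r(1.5) = 21.875, r(2.5) = 55.125, r(3.5) = 111.375, r(4.5) = 196.625, r(5.5) = 316.875, r(6.5) = 478.125.
T_6 = (Δu/2)·[r(u_0) + 2r(u_1) + ... + 2r(u_{5}) + r(u_6)].
Sum = 943.75.

943.75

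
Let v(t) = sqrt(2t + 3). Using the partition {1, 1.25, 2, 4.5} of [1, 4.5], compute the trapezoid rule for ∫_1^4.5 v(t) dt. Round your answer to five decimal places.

10.08159

Subinterval widths: 0.25, 0.75, 2.5.
v(1) ≈ 2.23607, v(1.25) ≈ 2.34521, v(2) ≈ 2.64575, v(4.5) ≈ 3.46410.
On each subinterval the trapezoid contributes (Δt_i/2)·[v(t_{i-1}) + v(t_i)].
Sum ≈ 10.08159.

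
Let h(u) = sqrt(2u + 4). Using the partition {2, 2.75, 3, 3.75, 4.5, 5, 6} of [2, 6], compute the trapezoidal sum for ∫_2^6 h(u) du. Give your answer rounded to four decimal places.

Subinterval widths: 0.75, 0.25, 0.75, 0.75, 0.5, 1.
h(2) ≈ 2.8284, h(2.75) ≈ 3.0822, h(3) ≈ 3.1623, h(3.75) ≈ 3.3912, h(4.5) ≈ 3.6056, h(5) ≈ 3.7417, h(6) ≈ 4.0000.
On each subinterval the trapezoid contributes (Δu_i/2)·[h(u_{i-1}) + h(u_i)].
Sum ≈ 13.7860.

13.7860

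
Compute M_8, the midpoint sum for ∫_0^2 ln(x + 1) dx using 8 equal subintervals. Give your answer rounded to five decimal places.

1.29756

Δx = (2 − 0)/8 = 0.25.
Midpoints: 0.125, 0.375, 0.625, 0.875, 1.125, 1.375, 1.625, 1.875.
f(0.125) ≈ 0.11778, f(0.375) ≈ 0.31845, f(0.625) ≈ 0.48551, f(0.875) ≈ 0.62861, f(1.125) ≈ 0.75377, f(1.375) ≈ 0.86500, f(1.625) ≈ 0.96508, f(1.875) ≈ 1.05605.
Sum = Δx · [f(0.125) + f(0.375) + f(0.625) + ...].
Sum ≈ 1.29756.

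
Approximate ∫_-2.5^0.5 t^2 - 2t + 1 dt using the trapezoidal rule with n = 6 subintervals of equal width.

14.375

Δt = (0.5 − (-2.5))/6 = 0.5.
f(-2.5) = 12.25, f(-2) = 9, f(-1.5) = 6.25, f(-1) = 4, f(-0.5) = 2.25, f(0) = 1, f(0.5) = 0.25.
T_6 = (Δt/2)·[f(t_0) + 2f(t_1) + ... + 2f(t_{5}) + f(t_6)].
Sum = 14.375.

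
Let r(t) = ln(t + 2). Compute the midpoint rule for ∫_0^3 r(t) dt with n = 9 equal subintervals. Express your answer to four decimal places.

Δt = (3 − 0)/9 = 1/3.
Midpoints: 1/6, 0.5, 5/6, 7/6, 1.5, 11/6, 13/6, 2.5, 17/6.
r(1/6) ≈ 0.7732, r(0.5) ≈ 0.9163, r(5/6) ≈ 1.0415, r(7/6) ≈ 1.1527, r(1.5) ≈ 1.2528, r(11/6) ≈ 1.3437, r(13/6) ≈ 1.4271, r(2.5) ≈ 1.5041, r(17/6) ≈ 1.5755.
Sum = Δt · [r(1/6) + r(0.5) + r(5/6) + ...].
Sum ≈ 3.6623.

3.6623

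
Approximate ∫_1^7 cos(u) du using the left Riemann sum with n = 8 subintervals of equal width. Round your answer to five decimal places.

Δu = (7 − 1)/8 = 0.75.
Left endpoints: 1, 1.75, 2.5, 3.25, 4, 4.75, 5.5, 6.25.
f(1) ≈ 0.54030, f(1.75) ≈ -0.17825, f(2.5) ≈ -0.80114, f(3.25) ≈ -0.99413, f(4) ≈ -0.65364, f(4.75) ≈ 0.03760, f(5.5) ≈ 0.70867, f(6.25) ≈ 0.99945.
Sum = Δu · [f(1) + f(1.75) + f(2.5) + ...].
Sum ≈ -0.25585.

-0.25585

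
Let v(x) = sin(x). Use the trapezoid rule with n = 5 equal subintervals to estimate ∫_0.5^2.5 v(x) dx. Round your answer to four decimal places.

Δx = (2.5 − 0.5)/5 = 0.4.
v(0.5) ≈ 0.4794, v(0.9) ≈ 0.7833, v(1.3) ≈ 0.9636, v(1.7) ≈ 0.9917, v(2.1) ≈ 0.8632, v(2.5) ≈ 0.5985.
T_5 = (Δx/2)·[v(x_0) + 2v(x_1) + ... + 2v(x_{4}) + v(x_5)].
Sum ≈ 1.6563.

1.6563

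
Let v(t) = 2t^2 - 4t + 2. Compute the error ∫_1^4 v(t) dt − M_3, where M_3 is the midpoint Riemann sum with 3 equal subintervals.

Exact integral: ∫_1^4 v(t) dt = 18.
M_3 = 17.5.
Error = 18 − 17.5 = 0.5.

0.5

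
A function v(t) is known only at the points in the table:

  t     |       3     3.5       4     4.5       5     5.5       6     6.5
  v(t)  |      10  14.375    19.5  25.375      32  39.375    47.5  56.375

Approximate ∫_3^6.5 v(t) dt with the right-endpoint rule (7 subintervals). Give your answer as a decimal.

Δt = 0.5.
Sum = 0.5·[14.375 + 19.5 + 25.375 + 32 + 39.375 + 47.5 + 56.375] = 117.25.

117.25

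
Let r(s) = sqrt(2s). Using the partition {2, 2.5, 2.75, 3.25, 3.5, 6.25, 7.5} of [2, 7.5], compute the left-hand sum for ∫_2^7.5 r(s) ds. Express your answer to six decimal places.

15.064232

Subinterval widths: 0.5, 0.25, 0.5, 0.25, 2.75, 1.25.
Left endpoints: 2, 2.5, 2.75, 3.25, 3.5, 6.25.
r(2) ≈ 2.000000, r(2.5) ≈ 2.236068, r(2.75) ≈ 2.345208, r(3.25) ≈ 2.549510, r(3.5) ≈ 2.645751, r(6.25) ≈ 3.535534.
Sum = Σ Δs_i · r(s_i).
Sum ≈ 15.064232.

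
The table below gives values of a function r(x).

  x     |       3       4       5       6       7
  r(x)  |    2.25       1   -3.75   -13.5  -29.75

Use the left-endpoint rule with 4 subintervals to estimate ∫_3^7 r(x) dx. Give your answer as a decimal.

-14

Δx = 1.
Sum = 1·[2.25 + 1 + (-3.75) + (-13.5)] = -14.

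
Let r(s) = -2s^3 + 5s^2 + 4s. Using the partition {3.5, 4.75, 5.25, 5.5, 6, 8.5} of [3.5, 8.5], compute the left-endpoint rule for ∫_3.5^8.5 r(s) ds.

Subinterval widths: 1.25, 0.5, 0.25, 0.5, 2.5.
Left endpoints: 3.5, 4.75, 5.25, 5.5, 6.
r(3.5) = -10.5, r(4.75) = -82.53125, r(5.25) = -130.59375, r(5.5) = -159.5, r(6) = -228.
Sum = Σ Δs_i · r(s_i).
Sum = -736.7890625.

-736.7890625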